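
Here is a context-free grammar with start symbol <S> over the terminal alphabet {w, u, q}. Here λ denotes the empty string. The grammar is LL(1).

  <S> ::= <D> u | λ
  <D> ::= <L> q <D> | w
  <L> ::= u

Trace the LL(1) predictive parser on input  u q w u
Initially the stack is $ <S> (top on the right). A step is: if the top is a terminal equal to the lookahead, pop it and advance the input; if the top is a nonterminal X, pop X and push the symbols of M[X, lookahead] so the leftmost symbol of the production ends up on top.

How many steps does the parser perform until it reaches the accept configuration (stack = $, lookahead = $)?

     Stack          Input      Action
  1  $ <S>          u q w u $  expand <S> ::= <D> u
  2  $ u <D>        u q w u $  expand <D> ::= <L> q <D>
  3  $ u <D> q <L>  u q w u $  expand <L> ::= u
  4  $ u <D> q u    u q w u $  match u
  5  $ u <D> q      q w u $    match q
  6  $ u <D>        w u $      expand <D> ::= w
  7  $ u w          w u $      match w
  8  $ u            u $        match u
Accept reached after 8 steps.

8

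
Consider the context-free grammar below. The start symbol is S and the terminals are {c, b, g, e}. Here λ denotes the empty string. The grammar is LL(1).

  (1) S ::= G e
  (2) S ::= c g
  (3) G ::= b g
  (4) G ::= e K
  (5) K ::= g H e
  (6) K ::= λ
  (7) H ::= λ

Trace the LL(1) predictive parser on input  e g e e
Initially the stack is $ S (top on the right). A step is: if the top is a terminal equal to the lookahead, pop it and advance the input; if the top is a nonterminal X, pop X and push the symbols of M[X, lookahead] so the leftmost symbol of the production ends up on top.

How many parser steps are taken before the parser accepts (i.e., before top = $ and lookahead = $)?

step 1: stack=$ S  input=e g e e $  — expand S ::= G e
step 2: stack=$ e G  input=e g e e $  — expand G ::= e K
step 3: stack=$ e K e  input=e g e e $  — match e
step 4: stack=$ e K  input=g e e $  — expand K ::= g H e
step 5: stack=$ e e H g  input=g e e $  — match g
step 6: stack=$ e e H  input=e e $  — expand H ::= λ
step 7: stack=$ e e  input=e e $  — match e
step 8: stack=$ e  input=e $  — match e
Accept reached after 8 steps.

8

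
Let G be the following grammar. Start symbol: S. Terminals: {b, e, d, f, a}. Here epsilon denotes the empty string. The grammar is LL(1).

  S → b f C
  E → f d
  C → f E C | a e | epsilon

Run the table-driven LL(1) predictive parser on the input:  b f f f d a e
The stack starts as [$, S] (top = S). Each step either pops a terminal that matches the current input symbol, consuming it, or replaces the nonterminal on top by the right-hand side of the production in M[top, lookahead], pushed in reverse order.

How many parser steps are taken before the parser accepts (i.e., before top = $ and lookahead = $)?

      Stack    Input            Action
   1  $ S      b f f f d a e $  expand S → b f C
   2  $ C f b  b f f f d a e $  match b
   3  $ C f    f f f d a e $    match f
   4  $ C      f f d a e $      expand C → f E C
   5  $ C E f  f f d a e $      match f
   6  $ C E    f d a e $        expand E → f d
   7  $ C d f  f d a e $        match f
   8  $ C d    d a e $          match d
   9  $ C      a e $            expand C → a e
  10  $ e a    a e $            match a
  11  $ e      e $              match e
Accept reached after 11 steps.

11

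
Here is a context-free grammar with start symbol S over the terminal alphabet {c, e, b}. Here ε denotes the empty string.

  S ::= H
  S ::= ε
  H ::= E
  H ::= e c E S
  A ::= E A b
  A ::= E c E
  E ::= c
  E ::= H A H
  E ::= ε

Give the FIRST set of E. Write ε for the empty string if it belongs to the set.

FIRST(S): from S::=H we get {ε, c, e}; from S::=ε we get {ε}. So FIRST(S) = {ε, c, e}.
FIRST(H): from H::=E we get {ε, c, e}; from H::=e c E S we get {e}. So FIRST(H) = {ε, c, e}.
FIRST(A): from A::=E A b we get {c, e}; from A::=E c E we get {c, e}. So FIRST(A) = {c, e}.
FIRST(E): from E::=c we get {c}; from E::=H A H we get {c, e}; from E::=ε we get {ε}. So FIRST(E) = {ε, c, e}.

{ε, c, e}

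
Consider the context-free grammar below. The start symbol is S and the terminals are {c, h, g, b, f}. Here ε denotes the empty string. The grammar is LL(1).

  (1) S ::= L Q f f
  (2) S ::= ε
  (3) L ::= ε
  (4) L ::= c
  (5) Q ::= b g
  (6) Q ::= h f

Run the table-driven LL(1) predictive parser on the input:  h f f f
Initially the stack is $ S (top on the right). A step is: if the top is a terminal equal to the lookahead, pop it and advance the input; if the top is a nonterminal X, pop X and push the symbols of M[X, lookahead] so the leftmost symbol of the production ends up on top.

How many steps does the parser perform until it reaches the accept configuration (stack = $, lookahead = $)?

     Stack      Input      Action
  1  $ S        h f f f $  expand S ::= L Q f f
  2  $ f f Q L  h f f f $  expand L ::= ε
  3  $ f f Q    h f f f $  expand Q ::= h f
  4  $ f f f h  h f f f $  match h
  5  $ f f f    f f f $    match f
  6  $ f f      f f $      match f
  7  $ f        f $        match f
Accept reached after 7 steps.

7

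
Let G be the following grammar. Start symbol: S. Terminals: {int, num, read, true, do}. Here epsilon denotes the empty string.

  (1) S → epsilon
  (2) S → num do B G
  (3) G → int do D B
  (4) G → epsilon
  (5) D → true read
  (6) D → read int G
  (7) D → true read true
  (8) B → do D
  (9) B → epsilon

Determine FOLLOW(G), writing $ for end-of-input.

{$, do, int}

FIRST(S): from S→epsilon we get {epsilon}; from S→num do B G we get {num}. So FIRST(S) = {epsilon, num}.
FIRST(G): from G→int do D B we get {int}; from G→epsilon we get {epsilon}. So FIRST(G) = {epsilon, int}.
FIRST(D): from D→true read we get {true}; from D→read int G we get {read}; from D→true read true we get {true}. So FIRST(D) = {read, true}.
FIRST(B): from B→do D we get {do}; from B→epsilon we get {epsilon}. So FIRST(B) = {epsilon, do}.
FOLLOW(S) includes $ since S is the start symbol.
FOLLOW(S): S appears on no right-hand side. Thus FOLLOW(S) = {$}.
FOLLOW(G): in S→num do B G, the suffix after G is empty, so FOLLOW(G) ⊇ FOLLOW(S) = {$}; in D→read int G, the suffix after G is empty, so FOLLOW(G) ⊇ FOLLOW(D) = {$, do, int}. Thus FOLLOW(G) = {$, do, int}.
FOLLOW(B): in S→num do B G, B is followed by G with FIRST {epsilon, int}; in S→num do B G, the suffix after B is nullable, so FOLLOW(B) ⊇ FOLLOW(S) = {$}; in G→int do D B, the suffix after B is empty, so FOLLOW(B) ⊇ FOLLOW(G) = {$, do, int}. Thus FOLLOW(B) = {$, do, int}.
FOLLOW(D): in G→int do D B, D is followed by B with FIRST {epsilon, do}; in G→int do D B, the suffix after D is nullable, so FOLLOW(D) ⊇ FOLLOW(G) = {$, do, int}; in B→do D, the suffix after D is empty, so FOLLOW(D) ⊇ FOLLOW(B) = {$, do, int}. Thus FOLLOW(D) = {$, do, int}.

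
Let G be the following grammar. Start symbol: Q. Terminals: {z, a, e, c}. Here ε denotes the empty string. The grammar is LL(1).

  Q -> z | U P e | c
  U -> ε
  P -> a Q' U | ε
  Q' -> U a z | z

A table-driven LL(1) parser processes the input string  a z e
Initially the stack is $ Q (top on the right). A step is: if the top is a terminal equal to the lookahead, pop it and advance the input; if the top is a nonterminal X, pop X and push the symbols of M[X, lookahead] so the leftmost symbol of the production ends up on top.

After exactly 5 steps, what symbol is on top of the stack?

z

step 1: stack=$ Q  input=a z e $  — expand Q -> U P e
step 2: stack=$ e P U  input=a z e $  — expand U -> ε
step 3: stack=$ e P  input=a z e $  — expand P -> a Q' U
step 4: stack=$ e U Q' a  input=a z e $  — match a
step 5: stack=$ e U Q'  input=z e $  — expand Q' -> z
Stack after step 5: $ e U z (top = z).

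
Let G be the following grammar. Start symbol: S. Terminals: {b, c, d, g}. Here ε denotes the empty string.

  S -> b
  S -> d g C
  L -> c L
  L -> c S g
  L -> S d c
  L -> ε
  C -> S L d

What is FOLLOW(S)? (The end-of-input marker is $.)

FIRST(S) = {b, d}
FIRST(L) = {ε, b, c, d}  (via S d c)
FIRST(C) = {b, d}  (via S L d)
FOLLOW(S) includes $ since S is the start symbol.
FOLLOW(S): in L->c S g, S is followed by g with FIRST {g}; in L->S d c, S is followed by d c with FIRST {d}; in C->S L d, S is followed by L d with FIRST {b, c, d}. Thus FOLLOW(S) = {$, b, c, d, g}.
FOLLOW(L): in L->c L, the suffix after L is empty (adds nothing new); in C->S L d, L is followed by d with FIRST {d}. Thus FOLLOW(L) = {d}.
FOLLOW(C): in S->d g C, the suffix after C is empty, so FOLLOW(C) ⊇ FOLLOW(S) = {$, b, c, d, g}. Thus FOLLOW(C) = {$, b, c, d, g}.

{$, b, c, d, g}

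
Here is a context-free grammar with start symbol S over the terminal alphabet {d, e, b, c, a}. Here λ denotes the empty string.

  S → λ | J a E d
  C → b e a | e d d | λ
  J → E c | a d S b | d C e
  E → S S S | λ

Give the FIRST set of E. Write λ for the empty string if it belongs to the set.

FIRST(C): from C→b e a we get {b}; from C→e d d we get {e}; from C→λ we get {λ}. So FIRST(C) = {λ, b, e}.
FIRST(S): from S→λ we get {λ}; from S→J a E d we get {a, c, d}. So FIRST(S) = {λ, a, c, d}.
FIRST(E): from E→S S S we get {λ, a, c, d}; from E→λ we get {λ}. So FIRST(E) = {λ, a, c, d}.
FIRST(J): from J→E c we get {a, c, d}; from J→a d S b we get {a}; from J→d C e we get {d}. So FIRST(J) = {a, c, d}.

{λ, a, c, d}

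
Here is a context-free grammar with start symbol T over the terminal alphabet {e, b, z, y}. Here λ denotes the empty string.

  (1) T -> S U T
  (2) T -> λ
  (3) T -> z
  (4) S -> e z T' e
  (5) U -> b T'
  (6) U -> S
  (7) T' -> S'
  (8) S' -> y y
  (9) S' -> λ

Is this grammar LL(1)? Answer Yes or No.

Yes

FIRST(T) = {λ, e, z}
FIRST(S) = {e}
FIRST(U) = {b, e}
FIRST(T') = {λ, y}
FIRST(S') = {λ, y}
FOLLOW(T) = {$}
FOLLOW(S) = {$, b, e, z}
FOLLOW(U) = {$, e, z}
FOLLOW(T') = {$, e, z}
FOLLOW(S') = {$, e, z}
Each cell of M receives at most one production.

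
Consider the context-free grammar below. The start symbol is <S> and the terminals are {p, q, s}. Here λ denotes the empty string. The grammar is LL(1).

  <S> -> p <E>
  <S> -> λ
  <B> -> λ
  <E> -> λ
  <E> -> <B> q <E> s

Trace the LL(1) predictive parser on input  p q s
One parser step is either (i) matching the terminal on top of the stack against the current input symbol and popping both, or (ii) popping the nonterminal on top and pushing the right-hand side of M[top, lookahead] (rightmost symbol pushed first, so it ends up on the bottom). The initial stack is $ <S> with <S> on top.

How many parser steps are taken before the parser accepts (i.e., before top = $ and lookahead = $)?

7

step 1: stack=$ <S>  input=p q s $  — expand <S> -> p <E>
step 2: stack=$ <E> p  input=p q s $  — match p
step 3: stack=$ <E>  input=q s $  — expand <E> -> <B> q <E> s
step 4: stack=$ s <E> q <B>  input=q s $  — expand <B> -> λ
step 5: stack=$ s <E> q  input=q s $  — match q
step 6: stack=$ s <E>  input=s $  — expand <E> -> λ
step 7: stack=$ s  input=s $  — match s
Accept reached after 7 steps.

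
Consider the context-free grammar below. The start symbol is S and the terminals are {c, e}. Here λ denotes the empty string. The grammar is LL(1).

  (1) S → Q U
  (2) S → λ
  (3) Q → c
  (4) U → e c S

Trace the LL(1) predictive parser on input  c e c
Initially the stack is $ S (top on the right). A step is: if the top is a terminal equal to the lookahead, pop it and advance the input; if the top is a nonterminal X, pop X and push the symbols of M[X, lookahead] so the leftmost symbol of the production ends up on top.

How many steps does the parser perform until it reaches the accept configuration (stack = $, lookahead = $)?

7

step 1: stack=$ S  input=c e c $  — expand S → Q U
step 2: stack=$ U Q  input=c e c $  — expand Q → c
step 3: stack=$ U c  input=c e c $  — match c
step 4: stack=$ U  input=e c $  — expand U → e c S
step 5: stack=$ S c e  input=e c $  — match e
step 6: stack=$ S c  input=c $  — match c
step 7: stack=$ S  input=$  — expand S → λ
Accept reached after 7 steps.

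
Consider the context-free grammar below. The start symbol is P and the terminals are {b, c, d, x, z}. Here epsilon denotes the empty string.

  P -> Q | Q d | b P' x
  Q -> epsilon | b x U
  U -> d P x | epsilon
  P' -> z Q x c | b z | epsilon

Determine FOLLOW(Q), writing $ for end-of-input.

{$, d, x}

FIRST(Q) = {epsilon, b}
FIRST(U) = {epsilon, d}
FIRST(P') = {epsilon, b, z}
FIRST(P) = {epsilon, b, d}  (via Q, Q d)
FOLLOW(P) includes $ since P is the start symbol.
FOLLOW(P): in U->d P x, P is followed by x with FIRST {x}. Thus FOLLOW(P) = {$, x}.
FOLLOW(Q): in P->Q, the suffix after Q is empty, so FOLLOW(Q) ⊇ FOLLOW(P) = {$, x}; in P->Q d, Q is followed by d with FIRST {d}; in P'->z Q x c, Q is followed by x c with FIRST {x}. Thus FOLLOW(Q) = {$, d, x}.
FOLLOW(U): in Q->b x U, the suffix after U is empty, so FOLLOW(U) ⊇ FOLLOW(Q) = {$, d, x}. Thus FOLLOW(U) = {$, d, x}.
FOLLOW(P'): in P->b P' x, P' is followed by x with FIRST {x}. Thus FOLLOW(P') = {x}.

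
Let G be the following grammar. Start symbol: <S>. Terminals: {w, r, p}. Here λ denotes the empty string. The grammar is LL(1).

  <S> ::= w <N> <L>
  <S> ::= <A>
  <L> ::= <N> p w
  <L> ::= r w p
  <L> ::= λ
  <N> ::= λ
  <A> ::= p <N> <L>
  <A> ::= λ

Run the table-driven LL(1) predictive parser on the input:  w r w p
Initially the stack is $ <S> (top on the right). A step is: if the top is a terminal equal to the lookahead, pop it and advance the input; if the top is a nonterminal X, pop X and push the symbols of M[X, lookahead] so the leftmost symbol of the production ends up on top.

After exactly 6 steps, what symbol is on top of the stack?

p

step 1: stack=$ <S>  input=w r w p $  — expand <S> ::= w <N> <L>
step 2: stack=$ <L> <N> w  input=w r w p $  — match w
step 3: stack=$ <L> <N>  input=r w p $  — expand <N> ::= λ
step 4: stack=$ <L>  input=r w p $  — expand <L> ::= r w p
step 5: stack=$ p w r  input=r w p $  — match r
step 6: stack=$ p w  input=w p $  — match w
Stack after step 6: $ p (top = p).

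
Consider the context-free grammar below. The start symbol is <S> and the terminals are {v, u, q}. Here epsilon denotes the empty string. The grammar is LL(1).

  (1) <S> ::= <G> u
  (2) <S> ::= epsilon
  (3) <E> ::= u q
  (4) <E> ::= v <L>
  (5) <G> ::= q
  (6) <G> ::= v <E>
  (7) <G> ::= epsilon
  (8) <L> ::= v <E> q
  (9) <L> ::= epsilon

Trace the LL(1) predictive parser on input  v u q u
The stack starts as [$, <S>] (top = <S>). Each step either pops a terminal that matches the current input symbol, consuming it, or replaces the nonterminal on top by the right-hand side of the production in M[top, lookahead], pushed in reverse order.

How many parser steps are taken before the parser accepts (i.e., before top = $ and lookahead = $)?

7

step 1: stack=$ <S>  input=v u q u $  — expand <S> ::= <G> u
step 2: stack=$ u <G>  input=v u q u $  — expand <G> ::= v <E>
step 3: stack=$ u <E> v  input=v u q u $  — match v
step 4: stack=$ u <E>  input=u q u $  — expand <E> ::= u q
step 5: stack=$ u q u  input=u q u $  — match u
step 6: stack=$ u q  input=q u $  — match q
step 7: stack=$ u  input=u $  — match u
Accept reached after 7 steps.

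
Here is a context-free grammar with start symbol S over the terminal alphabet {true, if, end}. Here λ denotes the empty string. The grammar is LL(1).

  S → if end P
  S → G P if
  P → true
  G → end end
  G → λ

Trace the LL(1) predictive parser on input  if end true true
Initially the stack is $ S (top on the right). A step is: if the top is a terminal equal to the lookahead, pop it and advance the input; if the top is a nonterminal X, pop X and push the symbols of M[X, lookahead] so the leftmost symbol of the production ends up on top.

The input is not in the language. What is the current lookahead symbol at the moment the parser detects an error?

true

step 1: stack=$ S  input=if end true true $  — expand S → if end P
step 2: stack=$ P end if  input=if end true true $  — match if
step 3: stack=$ P end  input=end true true $  — match end
step 4: stack=$ P  input=true true $  — expand P → true
step 5: stack=$ true  input=true true $  — match true
step 6: stack=$  input=true $  — error: stack empty but input remains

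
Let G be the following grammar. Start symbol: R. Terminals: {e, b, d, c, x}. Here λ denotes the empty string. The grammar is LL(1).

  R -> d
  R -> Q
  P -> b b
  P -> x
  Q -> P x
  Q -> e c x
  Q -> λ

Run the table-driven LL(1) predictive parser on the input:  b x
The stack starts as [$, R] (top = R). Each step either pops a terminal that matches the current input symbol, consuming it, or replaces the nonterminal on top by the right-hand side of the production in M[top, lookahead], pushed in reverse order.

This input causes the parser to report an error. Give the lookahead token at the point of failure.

x

step 1: stack=$ R  input=b x $  — expand R -> Q
step 2: stack=$ Q  input=b x $  — expand Q -> P x
step 3: stack=$ x P  input=b x $  — expand P -> b b
step 4: stack=$ x b b  input=b x $  — match b
step 5: stack=$ x b  input=x $  — error: top is terminal b but lookahead is x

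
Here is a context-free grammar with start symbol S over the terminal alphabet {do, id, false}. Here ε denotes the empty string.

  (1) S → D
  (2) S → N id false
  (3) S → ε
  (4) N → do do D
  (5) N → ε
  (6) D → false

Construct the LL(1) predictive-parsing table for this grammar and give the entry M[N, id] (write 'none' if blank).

FIRST(N) = {ε, do}
FIRST(D) = {false}
FIRST(S) = {ε, do, false, id}  (via D, N id false)
FOLLOW(S) includes $ since S is the start symbol.
FOLLOW(N): in S→N id false, N is followed by id false with FIRST {id}. Thus FOLLOW(N) = {id}.
For N → do do D: FIRST(do do D) = {do}, so it goes in M[N, t] for t ∈ {do}.
For N → ε: FIRST(ε) = {ε}, so it goes in M[N, t] for t ∈ {}; since ε ∈ FIRST, also for every t ∈ FOLLOW(N) = {id}.

N → ε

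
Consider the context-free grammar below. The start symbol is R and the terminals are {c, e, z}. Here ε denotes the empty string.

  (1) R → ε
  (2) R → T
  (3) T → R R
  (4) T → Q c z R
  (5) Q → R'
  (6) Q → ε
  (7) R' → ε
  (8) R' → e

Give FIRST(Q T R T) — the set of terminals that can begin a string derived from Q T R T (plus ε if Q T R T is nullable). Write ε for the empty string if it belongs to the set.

FIRST(R') = {ε, e}
FIRST(Q) = {ε, e}  (via R')
FIRST(R) = {ε, c, e}  (via T)
FIRST(T) = {ε, c, e}  (via R R, Q c z R)
FIRST(Q T R T): take FIRST of each symbol in turn, carrying on past any symbol whose FIRST contains ε; result {ε, c, e}.

{ε, c, e}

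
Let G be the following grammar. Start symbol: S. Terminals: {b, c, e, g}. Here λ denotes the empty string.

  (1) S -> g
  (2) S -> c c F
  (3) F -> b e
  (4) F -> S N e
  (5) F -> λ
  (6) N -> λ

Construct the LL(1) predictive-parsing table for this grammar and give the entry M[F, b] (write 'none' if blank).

F -> b e

FIRST(S): from S->g we get {g}; from S->c c F we get {c}. So FIRST(S) = {c, g}.
FIRST(N): from N->λ we get {λ}. So FIRST(N) = {λ}.
FIRST(F): from F->b e we get {b}; from F->S N e we get {c, g}; from F->λ we get {λ}. So FIRST(F) = {λ, b, c, g}.
FOLLOW(S) includes $ since S is the start symbol.
FOLLOW(S): in F->S N e, S is followed by N e with FIRST {e}. Thus FOLLOW(S) = {$, e}.
FOLLOW(F): in S->c c F, the suffix after F is empty, so FOLLOW(F) ⊇ FOLLOW(S) = {$, e}. Thus FOLLOW(F) = {$, e}.
For F -> b e: FIRST(b e) = {b}, so it goes in M[F, t] for t ∈ {b}.
For F -> S N e: FIRST(S N e) = {c, g}, so it goes in M[F, t] for t ∈ {c, g}.
For F -> λ: FIRST(λ) = {λ}, so it goes in M[F, t] for t ∈ {}; since λ ∈ FIRST, also for every t ∈ FOLLOW(F) = {$, e}.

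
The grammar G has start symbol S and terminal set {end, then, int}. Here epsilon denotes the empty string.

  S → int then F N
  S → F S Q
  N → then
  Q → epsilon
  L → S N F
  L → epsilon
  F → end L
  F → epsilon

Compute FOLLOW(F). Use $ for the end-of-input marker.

{end, int, then}

FIRST(N): from N→then we get {then}. So FIRST(N) = {then}.
FIRST(Q): from Q→epsilon we get {epsilon}. So FIRST(Q) = {epsilon}.
FIRST(F): from F→end L we get {end}; from F→epsilon we get {epsilon}. So FIRST(F) = {epsilon, end}.
FIRST(S): from S→int then F N we get {int}; from S→F S Q we get {end, int}. So FIRST(S) = {end, int}.
FIRST(L): from L→S N F we get {end, int}; from L→epsilon we get {epsilon}. So FIRST(L) = {epsilon, end, int}.
FOLLOW(S) includes $ since S is the start symbol.
FOLLOW(S): in S→F S Q, S is followed by Q with FIRST {epsilon}; in S→F S Q, the suffix after S is nullable (adds nothing new); in L→S N F, S is followed by N F with FIRST {then}. Thus FOLLOW(S) = {$, then}.
FOLLOW(Q): in S→F S Q, the suffix after Q is empty, so FOLLOW(Q) ⊇ FOLLOW(S) = {$, then}. Thus FOLLOW(Q) = {$, then}.
FOLLOW(N): in S→int then F N, the suffix after N is empty, so FOLLOW(N) ⊇ FOLLOW(S) = {$, then}; in L→S N F, N is followed by F with FIRST {epsilon, end}; in L→S N F, the suffix after N is nullable, so FOLLOW(N) ⊇ FOLLOW(L) = {end, int, then}. Thus FOLLOW(N) = {$, end, int, then}.
FOLLOW(L): in F→end L, the suffix after L is empty, so FOLLOW(L) ⊇ FOLLOW(F) = {end, int, then}. Thus FOLLOW(L) = {end, int, then}.
FOLLOW(F): in S→int then F N, F is followed by N with FIRST {then}; in S→F S Q, F is followed by S Q with FIRST {end, int}; in L→S N F, the suffix after F is empty, so FOLLOW(F) ⊇ FOLLOW(L) = {end, int, then}. Thus FOLLOW(F) = {end, int, then}.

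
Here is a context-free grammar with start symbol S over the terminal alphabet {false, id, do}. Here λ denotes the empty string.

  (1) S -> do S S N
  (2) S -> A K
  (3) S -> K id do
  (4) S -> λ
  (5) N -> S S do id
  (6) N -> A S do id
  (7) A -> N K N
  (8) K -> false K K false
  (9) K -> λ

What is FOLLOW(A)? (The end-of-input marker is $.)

{$, do, false, id}

FIRST(K) = {λ, false}
FIRST(S) = {λ, do, false, id}  (via A K, K id do)
FIRST(N) = {do, false, id}  (via S S do id, A S do id)
FIRST(A) = {do, false, id}  (via N K N)
FOLLOW(S) includes $ since S is the start symbol.
FOLLOW(S): in S->do S S N (occurrence 1), S is followed by S N with FIRST {do, false, id}; in S->do S S N (occurrence 2), S is followed by N with FIRST {do, false, id}; in N->S S do id (occurrence 1), S is followed by S do id with FIRST {do, false, id}; in N->S S do id (occurrence 2), S is followed by do id with FIRST {do}; in N->A S do id, S is followed by do id with FIRST {do}. Thus FOLLOW(S) = {$, do, false, id}.
FOLLOW(A): in S->A K, A is followed by K with FIRST {λ, false}; in S->A K, the suffix after A is nullable, so FOLLOW(A) ⊇ FOLLOW(S) = {$, do, false, id}; in N->A S do id, A is followed by S do id with FIRST {do, false, id}. Thus FOLLOW(A) = {$, do, false, id}.
FOLLOW(N): in S->do S S N, the suffix after N is empty, so FOLLOW(N) ⊇ FOLLOW(S) = {$, do, false, id}; in A->N K N (occurrence 1), N is followed by K N with FIRST {do, false, id}; in A->N K N (occurrence 2), the suffix after N is empty, so FOLLOW(N) ⊇ FOLLOW(A) = {$, do, false, id}. Thus FOLLOW(N) = {$, do, false, id}.
FOLLOW(K): in S->A K, the suffix after K is empty, so FOLLOW(K) ⊇ FOLLOW(S) = {$, do, false, id}; in S->K id do, K is followed by id do with FIRST {id}; in A->N K N, K is followed by N with FIRST {do, false, id}; in K->false K K false (occurrence 1), K is followed by K false with FIRST {false}; in K->false K K false (occurrence 2), K is followed by false with FIRST {false}. Thus FOLLOW(K) = {$, do, false, id}.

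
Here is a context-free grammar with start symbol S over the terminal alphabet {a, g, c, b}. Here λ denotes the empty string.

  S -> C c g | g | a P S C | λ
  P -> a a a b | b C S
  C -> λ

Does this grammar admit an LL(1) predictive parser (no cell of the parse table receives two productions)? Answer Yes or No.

FIRST(S) = {λ, a, c, g}
FIRST(P) = {a, b}
FIRST(C) = {λ}
FOLLOW(S) = {$, a, c, g}
FOLLOW(P) = {$, a, c, g}
FOLLOW(C) = {$, a, c, g}
Cell M[S, a] receives both S -> a P S C and S -> λ — the grammar is not LL(1).

No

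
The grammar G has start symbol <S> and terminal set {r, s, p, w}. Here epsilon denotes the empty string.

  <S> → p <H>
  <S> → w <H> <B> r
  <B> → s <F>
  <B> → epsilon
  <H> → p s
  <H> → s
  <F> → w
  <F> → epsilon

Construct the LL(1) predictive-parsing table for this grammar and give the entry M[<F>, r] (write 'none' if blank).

<F> → epsilon

FIRST(<S>) = {p, w}
FIRST(<B>) = {epsilon, s}
FIRST(<H>) = {p, s}
FIRST(<F>) = {epsilon, w}
FOLLOW(<S>) includes $ since <S> is the start symbol.
FOLLOW(<B>): in <S>→w <H> <B> r, <B> is followed by r with FIRST {r}. Thus FOLLOW(<B>) = {r}.
FOLLOW(<F>): in <B>→s <F>, the suffix after <F> is empty, so FOLLOW(<F>) ⊇ FOLLOW(<B>) = {r}. Thus FOLLOW(<F>) = {r}.
For <F> → w: FIRST(w) = {w}, so it goes in M[<F>, t] for t ∈ {w}.
For <F> → epsilon: FIRST(epsilon) = {epsilon}, so it goes in M[<F>, t] for t ∈ {}; since epsilon ∈ FIRST, also for every t ∈ FOLLOW(<F>) = {r}.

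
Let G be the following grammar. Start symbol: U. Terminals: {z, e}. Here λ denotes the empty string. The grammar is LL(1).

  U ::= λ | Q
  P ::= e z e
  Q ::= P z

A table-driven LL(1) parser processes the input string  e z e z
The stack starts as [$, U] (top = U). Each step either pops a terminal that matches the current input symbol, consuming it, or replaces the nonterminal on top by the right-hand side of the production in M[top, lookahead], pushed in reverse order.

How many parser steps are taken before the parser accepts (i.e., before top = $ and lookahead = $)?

     Stack      Input      Action
  1  $ U        e z e z $  expand U ::= Q
  2  $ Q        e z e z $  expand Q ::= P z
  3  $ z P      e z e z $  expand P ::= e z e
  4  $ z e z e  e z e z $  match e
  5  $ z e z    z e z $    match z
  6  $ z e      e z $      match e
  7  $ z        z $        match z
Accept reached after 7 steps.

7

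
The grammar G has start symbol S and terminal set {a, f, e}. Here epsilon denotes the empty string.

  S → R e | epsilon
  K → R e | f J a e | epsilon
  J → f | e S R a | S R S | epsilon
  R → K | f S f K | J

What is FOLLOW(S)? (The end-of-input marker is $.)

{$, a, e, f}

FIRST(S): from S→R e we get {e, f}; from S→epsilon we get {epsilon}. So FIRST(S) = {epsilon, e, f}.
FIRST(K): from K→R e we get {e, f}; from K→f J a e we get {f}; from K→epsilon we get {epsilon}. So FIRST(K) = {epsilon, e, f}.
FIRST(J): from J→f we get {f}; from J→e S R a we get {e}; from J→S R S we get {epsilon, e, f}; from J→epsilon we get {epsilon}. So FIRST(J) = {epsilon, e, f}.
FIRST(R): from R→K we get {epsilon, e, f}; from R→f S f K we get {f}; from R→J we get {epsilon, e, f}. So FIRST(R) = {epsilon, e, f}.
FOLLOW(S) includes $ since S is the start symbol.
FOLLOW(S): in J→e S R a, S is followed by R a with FIRST {a, e, f}; in J→S R S (occurrence 1), S is followed by R S with FIRST {epsilon, e, f}; in J→S R S (occurrence 1), the suffix after S is nullable, so FOLLOW(S) ⊇ FOLLOW(J) = {a, e, f}; in J→S R S (occurrence 2), the suffix after S is empty, so FOLLOW(S) ⊇ FOLLOW(J) = {a, e, f}; in R→f S f K, S is followed by f K with FIRST {f}. Thus FOLLOW(S) = {$, a, e, f}.
FOLLOW(K): in R→K, the suffix after K is empty, so FOLLOW(K) ⊇ FOLLOW(R) = {a, e, f}; in R→f S f K, the suffix after K is empty, so FOLLOW(K) ⊇ FOLLOW(R) = {a, e, f}. Thus FOLLOW(K) = {a, e, f}.
FOLLOW(J): in K→f J a e, J is followed by a e with FIRST {a}; in R→J, the suffix after J is empty, so FOLLOW(J) ⊇ FOLLOW(R) = {a, e, f}. Thus FOLLOW(J) = {a, e, f}.
FOLLOW(R): in S→R e, R is followed by e with FIRST {e}; in K→R e, R is followed by e with FIRST {e}; in J→e S R a, R is followed by a with FIRST {a}; in J→S R S, R is followed by S with FIRST {epsilon, e, f}; in J→S R S, the suffix after R is nullable, so FOLLOW(R) ⊇ FOLLOW(J) = {a, e, f}. Thus FOLLOW(R) = {a, e, f}.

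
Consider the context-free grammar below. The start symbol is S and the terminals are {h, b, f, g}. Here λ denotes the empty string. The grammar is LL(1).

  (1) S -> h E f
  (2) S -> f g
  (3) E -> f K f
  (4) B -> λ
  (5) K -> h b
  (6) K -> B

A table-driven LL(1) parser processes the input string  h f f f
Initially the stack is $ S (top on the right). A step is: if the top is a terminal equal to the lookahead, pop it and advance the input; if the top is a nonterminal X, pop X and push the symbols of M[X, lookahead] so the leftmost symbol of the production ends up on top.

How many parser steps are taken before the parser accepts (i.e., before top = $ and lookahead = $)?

8

step 1: stack=$ S  input=h f f f $  — expand S -> h E f
step 2: stack=$ f E h  input=h f f f $  — match h
step 3: stack=$ f E  input=f f f $  — expand E -> f K f
step 4: stack=$ f f K f  input=f f f $  — match f
step 5: stack=$ f f K  input=f f $  — expand K -> B
step 6: stack=$ f f B  input=f f $  — expand B -> λ
step 7: stack=$ f f  input=f f $  — match f
step 8: stack=$ f  input=f $  — match f
Accept reached after 8 steps.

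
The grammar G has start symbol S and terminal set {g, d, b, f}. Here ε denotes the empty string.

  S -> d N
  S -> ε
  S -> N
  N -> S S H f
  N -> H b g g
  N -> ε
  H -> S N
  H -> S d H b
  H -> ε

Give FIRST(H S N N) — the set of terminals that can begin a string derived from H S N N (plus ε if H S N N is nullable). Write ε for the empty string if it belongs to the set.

{ε, b, d, f}

FIRST(S): from S->d N we get {d}; from S->ε we get {ε}; from S->N we get {ε, b, d, f}. So FIRST(S) = {ε, b, d, f}.
FIRST(N): from N->S S H f we get {b, d, f}; from N->H b g g we get {b, d, f}; from N->ε we get {ε}. So FIRST(N) = {ε, b, d, f}.
FIRST(H): from H->S N we get {ε, b, d, f}; from H->S d H b we get {b, d, f}; from H->ε we get {ε}. So FIRST(H) = {ε, b, d, f}.
FIRST(H S N N): take FIRST of each symbol in turn, carrying on past any symbol whose FIRST contains ε; result {ε, b, d, f}.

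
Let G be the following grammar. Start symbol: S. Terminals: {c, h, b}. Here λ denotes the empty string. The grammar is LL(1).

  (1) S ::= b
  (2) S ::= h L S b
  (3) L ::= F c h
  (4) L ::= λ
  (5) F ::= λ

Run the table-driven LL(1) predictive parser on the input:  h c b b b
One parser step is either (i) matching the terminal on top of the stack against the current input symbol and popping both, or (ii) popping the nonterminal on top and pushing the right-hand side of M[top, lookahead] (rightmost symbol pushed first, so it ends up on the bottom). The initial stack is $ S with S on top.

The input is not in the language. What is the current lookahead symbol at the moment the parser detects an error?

step 1: stack=$ S  input=h c b b b $  — expand S ::= h L S b
step 2: stack=$ b S L h  input=h c b b b $  — match h
step 3: stack=$ b S L  input=c b b b $  — expand L ::= F c h
step 4: stack=$ b S h c F  input=c b b b $  — expand F ::= λ
step 5: stack=$ b S h c  input=c b b b $  — match c
step 6: stack=$ b S h  input=b b b $  — error: top is terminal h but lookahead is b

b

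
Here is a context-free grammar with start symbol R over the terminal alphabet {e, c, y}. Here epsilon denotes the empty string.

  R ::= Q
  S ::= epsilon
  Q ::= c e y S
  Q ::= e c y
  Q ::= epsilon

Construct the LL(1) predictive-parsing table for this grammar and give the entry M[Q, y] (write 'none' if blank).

none

FIRST(S): from S::=epsilon we get {epsilon}. So FIRST(S) = {epsilon}.
FIRST(Q): from Q::=c e y S we get {c}; from Q::=e c y we get {e}; from Q::=epsilon we get {epsilon}. So FIRST(Q) = {epsilon, c, e}.
FIRST(R): from R::=Q we get {epsilon, c, e}. So FIRST(R) = {epsilon, c, e}.
FOLLOW(R) includes $ since R is the start symbol.
FOLLOW(R): R appears on no right-hand side. Thus FOLLOW(R) = {$}.
FOLLOW(Q): in R::=Q, the suffix after Q is empty, so FOLLOW(Q) ⊇ FOLLOW(R) = {$}. Thus FOLLOW(Q) = {$}.
For Q ::= c e y S: FIRST(c e y S) = {c}, so it goes in M[Q, t] for t ∈ {c}.
For Q ::= e c y: FIRST(e c y) = {e}, so it goes in M[Q, t] for t ∈ {e}.
For Q ::= epsilon: FIRST(epsilon) = {epsilon}, so it goes in M[Q, t] for t ∈ {}; since epsilon ∈ FIRST, also for every t ∈ FOLLOW(Q) = {$}.
None of these place a production in M[Q, y].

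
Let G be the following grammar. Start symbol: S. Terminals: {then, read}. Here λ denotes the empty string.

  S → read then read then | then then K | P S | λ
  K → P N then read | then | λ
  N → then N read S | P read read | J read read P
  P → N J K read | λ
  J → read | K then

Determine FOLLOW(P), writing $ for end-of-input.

{$, read, then}

FIRST(S) = {λ, read, then}  (via P S)
FIRST(K) = {λ, read, then}  (via P N then read)
FIRST(J) = {read, then}  (via K then)
FIRST(N) = {read, then}  (via P read read, J read read P)
FIRST(P) = {λ, read, then}  (via N J K read)
FOLLOW(S) includes $ since S is the start symbol.
FOLLOW(N): in K→P N then read, N is followed by then read with FIRST {then}; in N→then N read S, N is followed by read S with FIRST {read}; in P→N J K read, N is followed by J K read with FIRST {read, then}. Thus FOLLOW(N) = {read, then}.
FOLLOW(S): in S→P S, the suffix after S is empty (adds nothing new); in N→then N read S, the suffix after S is empty, so FOLLOW(S) ⊇ FOLLOW(N) = {read, then}. Thus FOLLOW(S) = {$, read, then}.
FOLLOW(K): in S→then then K, the suffix after K is empty, so FOLLOW(K) ⊇ FOLLOW(S) = {$, read, then}; in P→N J K read, K is followed by read with FIRST {read}; in J→K then, K is followed by then with FIRST {then}. Thus FOLLOW(K) = {$, read, then}.
FOLLOW(P): in S→P S, P is followed by S with FIRST {λ, read, then}; in S→P S, the suffix after P is nullable, so FOLLOW(P) ⊇ FOLLOW(S) = {$, read, then}; in K→P N then read, P is followed by N then read with FIRST {read, then}; in N→P read read, P is followed by read read with FIRST {read}; in N→J read read P, the suffix after P is empty, so FOLLOW(P) ⊇ FOLLOW(N) = {read, then}. Thus FOLLOW(P) = {$, read, then}.
FOLLOW(J): in N→J read read P, J is followed by read read P with FIRST {read}; in P→N J K read, J is followed by K read with FIRST {read, then}. Thus FOLLOW(J) = {read, then}.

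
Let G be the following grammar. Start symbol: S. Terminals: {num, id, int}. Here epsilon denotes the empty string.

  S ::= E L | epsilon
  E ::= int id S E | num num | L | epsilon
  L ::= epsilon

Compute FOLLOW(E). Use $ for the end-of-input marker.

{$, int, num}

FIRST(L) = {epsilon}
FIRST(E) = {epsilon, int, num}  (via L)
FIRST(S) = {epsilon, int, num}  (via E L)
FOLLOW(S) includes $ since S is the start symbol.
FOLLOW(S): in E::=int id S E, S is followed by E with FIRST {epsilon, int, num}; in E::=int id S E, the suffix after S is nullable, so FOLLOW(S) ⊇ FOLLOW(E) = {$, int, num}. Thus FOLLOW(S) = {$, int, num}.
FOLLOW(E): in S::=E L, E is followed by L with FIRST {epsilon}; in S::=E L, the suffix after E is nullable, so FOLLOW(E) ⊇ FOLLOW(S) = {$, int, num}; in E::=int id S E, the suffix after E is empty (adds nothing new). Thus FOLLOW(E) = {$, int, num}.
FOLLOW(L): in S::=E L, the suffix after L is empty, so FOLLOW(L) ⊇ FOLLOW(S) = {$, int, num}; in E::=L, the suffix after L is empty, so FOLLOW(L) ⊇ FOLLOW(E) = {$, int, num}. Thus FOLLOW(L) = {$, int, num}.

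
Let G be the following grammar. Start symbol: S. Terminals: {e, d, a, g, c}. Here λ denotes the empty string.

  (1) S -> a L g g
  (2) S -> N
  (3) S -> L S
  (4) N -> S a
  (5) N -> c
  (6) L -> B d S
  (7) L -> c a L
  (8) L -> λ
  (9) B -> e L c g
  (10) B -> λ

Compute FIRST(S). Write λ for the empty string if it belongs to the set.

{a, c, d, e}

FIRST(B) = {λ, e}
FIRST(L) = {λ, c, d, e}  (via B d S)
FIRST(S) = {a, c, d, e}  (via N, L S)
FIRST(N) = {a, c, d, e}  (via S a)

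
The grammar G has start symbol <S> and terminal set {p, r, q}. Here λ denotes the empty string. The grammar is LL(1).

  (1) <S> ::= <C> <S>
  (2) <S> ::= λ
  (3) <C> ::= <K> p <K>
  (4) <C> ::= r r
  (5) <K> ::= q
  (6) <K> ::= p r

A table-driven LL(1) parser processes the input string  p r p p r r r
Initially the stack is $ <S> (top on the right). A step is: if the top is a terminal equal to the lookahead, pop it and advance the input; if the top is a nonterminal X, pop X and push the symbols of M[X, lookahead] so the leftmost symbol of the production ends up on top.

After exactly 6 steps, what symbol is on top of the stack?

step 1: stack=$ <S>  input=p r p p r r r $  — expand <S> ::= <C> <S>
step 2: stack=$ <S> <C>  input=p r p p r r r $  — expand <C> ::= <K> p <K>
step 3: stack=$ <S> <K> p <K>  input=p r p p r r r $  — expand <K> ::= p r
step 4: stack=$ <S> <K> p r p  input=p r p p r r r $  — match p
step 5: stack=$ <S> <K> p r  input=r p p r r r $  — match r
step 6: stack=$ <S> <K> p  input=p p r r r $  — match p
Stack after step 6: $ <S> <K> (top = <K>).

<K>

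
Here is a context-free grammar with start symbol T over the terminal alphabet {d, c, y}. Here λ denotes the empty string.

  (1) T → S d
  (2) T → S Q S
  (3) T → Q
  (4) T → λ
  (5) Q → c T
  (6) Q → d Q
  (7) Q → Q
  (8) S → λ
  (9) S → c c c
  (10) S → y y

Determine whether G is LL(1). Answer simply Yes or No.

FIRST(T) = {λ, c, d, y}
FIRST(Q) = {c, d}
FIRST(S) = {λ, c, y}
FOLLOW(T) = {$, c, y}
FOLLOW(Q) = {$, c, y}
FOLLOW(S) = {$, c, d, y}
Cell M[Q, c] receives both Q → c T and Q → Q — the grammar is not LL(1).

No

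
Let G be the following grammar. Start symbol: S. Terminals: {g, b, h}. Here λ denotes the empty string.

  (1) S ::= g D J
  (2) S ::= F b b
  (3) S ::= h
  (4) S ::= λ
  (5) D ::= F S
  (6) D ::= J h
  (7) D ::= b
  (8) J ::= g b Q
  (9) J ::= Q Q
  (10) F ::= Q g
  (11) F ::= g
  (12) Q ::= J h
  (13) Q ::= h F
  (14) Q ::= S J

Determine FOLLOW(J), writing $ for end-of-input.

{$, g, h}

FIRST(S) = {λ, g, h}  (via F b b)
FIRST(D) = {b, g, h}  (via F S, J h)
FIRST(J) = {g, h}  (via Q Q)
FIRST(Q) = {g, h}  (via J h, S J)
FIRST(F) = {g, h}  (via Q g)
FOLLOW(S) includes $ since S is the start symbol.
FOLLOW(D): in S::=g D J, D is followed by J with FIRST {g, h}. Thus FOLLOW(D) = {g, h}.
FOLLOW(S): in D::=F S, the suffix after S is empty, so FOLLOW(S) ⊇ FOLLOW(D) = {g, h}; in Q::=S J, S is followed by J with FIRST {g, h}. Thus FOLLOW(S) = {$, g, h}.
FOLLOW(J): in S::=g D J, the suffix after J is empty, so FOLLOW(J) ⊇ FOLLOW(S) = {$, g, h}; in D::=J h, J is followed by h with FIRST {h}; in Q::=J h, J is followed by h with FIRST {h}; in Q::=S J, the suffix after J is empty, so FOLLOW(J) ⊇ FOLLOW(Q) = {$, g, h}. Thus FOLLOW(J) = {$, g, h}.
FOLLOW(Q): in J::=g b Q, the suffix after Q is empty, so FOLLOW(Q) ⊇ FOLLOW(J) = {$, g, h}; in J::=Q Q (occurrence 1), Q is followed by Q with FIRST {g, h}; in J::=Q Q (occurrence 2), the suffix after Q is empty, so FOLLOW(Q) ⊇ FOLLOW(J) = {$, g, h}; in F::=Q g, Q is followed by g with FIRST {g}. Thus FOLLOW(Q) = {$, g, h}.
FOLLOW(F): in S::=F b b, F is followed by b b with FIRST {b}; in D::=F S, F is followed by S with FIRST {λ, g, h}; in D::=F S, the suffix after F is nullable, so FOLLOW(F) ⊇ FOLLOW(D) = {g, h}; in Q::=h F, the suffix after F is empty, so FOLLOW(F) ⊇ FOLLOW(Q) = {$, g, h}. Thus FOLLOW(F) = {$, b, g, h}.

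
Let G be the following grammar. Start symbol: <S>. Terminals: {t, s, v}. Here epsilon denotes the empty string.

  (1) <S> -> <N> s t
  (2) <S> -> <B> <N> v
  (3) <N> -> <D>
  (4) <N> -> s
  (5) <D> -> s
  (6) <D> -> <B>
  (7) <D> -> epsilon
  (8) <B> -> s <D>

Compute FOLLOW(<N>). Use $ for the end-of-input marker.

FIRST(<B>): from <B>->s <D> we get {s}. So FIRST(<B>) = {s}.
FIRST(<D>): from <D>->s we get {s}; from <D>-><B> we get {s}; from <D>->epsilon we get {epsilon}. So FIRST(<D>) = {epsilon, s}.
FIRST(<N>): from <N>-><D> we get {epsilon, s}; from <N>->s we get {s}. So FIRST(<N>) = {epsilon, s}.
FIRST(<S>): from <S>-><N> s t we get {s}; from <S>-><B> <N> v we get {s}. So FIRST(<S>) = {s}.
FOLLOW(<S>) includes $ since <S> is the start symbol.
FOLLOW(<S>): <S> appears on no right-hand side. Thus FOLLOW(<S>) = {$}.
FOLLOW(<N>): in <S>-><N> s t, <N> is followed by s t with FIRST {s}; in <S>-><B> <N> v, <N> is followed by v with FIRST {v}. Thus FOLLOW(<N>) = {s, v}.
FOLLOW(<D>): in <N>-><D>, the suffix after <D> is empty, so FOLLOW(<D>) ⊇ FOLLOW(<N>) = {s, v}; in <B>->s <D>, the suffix after <D> is empty, so FOLLOW(<D>) ⊇ FOLLOW(<B>) = {s, v}. Thus FOLLOW(<D>) = {s, v}.
FOLLOW(<B>): in <S>-><B> <N> v, <B> is followed by <N> v with FIRST {s, v}; in <D>-><B>, the suffix after <B> is empty, so FOLLOW(<B>) ⊇ FOLLOW(<D>) = {s, v}. Thus FOLLOW(<B>) = {s, v}.

{s, v}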